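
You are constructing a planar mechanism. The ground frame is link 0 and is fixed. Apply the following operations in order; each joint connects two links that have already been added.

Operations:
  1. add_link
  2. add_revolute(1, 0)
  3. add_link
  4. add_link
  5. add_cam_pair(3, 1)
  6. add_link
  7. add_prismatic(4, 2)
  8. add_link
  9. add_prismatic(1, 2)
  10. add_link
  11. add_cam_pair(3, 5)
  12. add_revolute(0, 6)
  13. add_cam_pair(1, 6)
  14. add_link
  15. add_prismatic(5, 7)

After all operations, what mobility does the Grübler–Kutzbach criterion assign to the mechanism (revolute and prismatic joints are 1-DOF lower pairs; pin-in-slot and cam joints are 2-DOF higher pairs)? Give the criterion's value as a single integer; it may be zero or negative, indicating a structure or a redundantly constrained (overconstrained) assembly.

M = 8

ground; <1,0,0>
#1 <2,0,0>
R:1↔0 J1 <2,1,0>
#2 <3,1,0>
#3 <4,1,0>
C:3↔1 J2 <4,1,1>
#4 <5,1,1>
P:4↔2 J1 <5,2,1>
#5 <6,2,1>
P:1↔2 J1 <6,3,1>
#6 <7,3,1>
C:3↔5 J2 <7,3,2>
R:0↔6 J1 <7,4,2>
C:1↔6 J2 <7,4,3>
#7 <8,4,3>
P:5↔7 J1 <8,5,3>
3×7 − 2×5 − 1×3 = 8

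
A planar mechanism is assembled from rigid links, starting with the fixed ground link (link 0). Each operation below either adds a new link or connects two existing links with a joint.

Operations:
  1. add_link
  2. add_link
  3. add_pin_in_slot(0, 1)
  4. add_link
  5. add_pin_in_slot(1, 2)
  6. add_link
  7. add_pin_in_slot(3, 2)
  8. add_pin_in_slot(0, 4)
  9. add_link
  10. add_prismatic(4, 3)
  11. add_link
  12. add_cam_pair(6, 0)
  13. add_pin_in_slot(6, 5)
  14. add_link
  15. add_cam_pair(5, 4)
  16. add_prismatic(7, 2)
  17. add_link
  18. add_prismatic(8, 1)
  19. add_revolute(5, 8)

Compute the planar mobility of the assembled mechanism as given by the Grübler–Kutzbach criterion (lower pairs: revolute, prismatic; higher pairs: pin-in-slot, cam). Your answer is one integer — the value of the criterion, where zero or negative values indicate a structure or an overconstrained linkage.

M = 9

link 0 = ground. State L|J1|J2 = 1|0|0
+link1  2|0|0
+link2  3|0|0
PS(0,1) f=2→J2  3|0|1
+link3  4|0|1
PS(1,2) f=2→J2  4|0|2
+link4  5|0|2
PS(3,2) f=2→J2  5|0|3
PS(0,4) f=2→J2  5|0|4
+link5  6|0|4
P(4,3) f=1→J1  6|1|4
+link6  7|1|4
C(6,0) f=2→J2  7|1|5
PS(6,5) f=2→J2  7|1|6
+link7  8|1|6
C(5,4) f=2→J2  8|1|7
P(7,2) f=1→J1  8|2|7
+link8  9|2|7
P(8,1) f=1→J1  9|3|7
R(5,8) f=1→J1  9|4|7
M = 3(9−1)−2·4−7 = 24−8−7 = 9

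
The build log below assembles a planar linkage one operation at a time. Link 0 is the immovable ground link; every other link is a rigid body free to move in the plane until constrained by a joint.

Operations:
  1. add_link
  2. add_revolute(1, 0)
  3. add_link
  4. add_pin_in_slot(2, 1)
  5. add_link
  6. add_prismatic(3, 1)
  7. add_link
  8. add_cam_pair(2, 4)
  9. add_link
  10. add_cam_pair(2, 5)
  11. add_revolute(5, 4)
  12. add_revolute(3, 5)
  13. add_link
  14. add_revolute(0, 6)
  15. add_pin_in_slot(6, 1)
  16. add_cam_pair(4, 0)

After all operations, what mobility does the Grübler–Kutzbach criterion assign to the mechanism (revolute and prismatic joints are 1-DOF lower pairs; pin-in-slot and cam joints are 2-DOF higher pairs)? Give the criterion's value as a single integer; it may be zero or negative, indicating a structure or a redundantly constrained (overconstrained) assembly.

link 0 = ground. State L|J1|J2 = 1|0|0
+link1  2|0|0
R(1,0) f=1→J1  2|1|0
+link2  3|1|0
PS(2,1) f=2→J2  3|1|1
+link3  4|1|1
P(3,1) f=1→J1  4|2|1
+link4  5|2|1
C(2,4) f=2→J2  5|2|2
+link5  6|2|2
C(2,5) f=2→J2  6|2|3
R(5,4) f=1→J1  6|3|3
R(3,5) f=1→J1  6|4|3
+link6  7|4|3
R(0,6) f=1→J1  7|5|3
PS(6,1) f=2→J2  7|5|4
C(4,0) f=2→J2  7|5|5
M = 3(7−1)−2·5−5 = 18−10−5 = 3

M = 3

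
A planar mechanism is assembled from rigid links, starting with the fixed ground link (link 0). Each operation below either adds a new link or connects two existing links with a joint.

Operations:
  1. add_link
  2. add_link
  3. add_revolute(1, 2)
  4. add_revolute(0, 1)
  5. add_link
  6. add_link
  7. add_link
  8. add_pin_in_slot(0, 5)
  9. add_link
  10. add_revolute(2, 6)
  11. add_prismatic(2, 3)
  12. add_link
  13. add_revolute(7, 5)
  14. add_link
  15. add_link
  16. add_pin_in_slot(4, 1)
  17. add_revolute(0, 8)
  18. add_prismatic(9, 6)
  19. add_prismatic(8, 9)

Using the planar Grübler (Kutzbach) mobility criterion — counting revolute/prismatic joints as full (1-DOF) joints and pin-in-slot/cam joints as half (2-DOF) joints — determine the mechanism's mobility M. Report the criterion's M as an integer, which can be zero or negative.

L=1 J1=0 J2=0
add link → L=2 J1=0 J2=0
add link → L=3 J1=0 J2=0
R@1,2 dof=1 J1 → L=3 J1=1 J2=0
R@0,1 dof=1 J1 → L=3 J1=2 J2=0
add link → L=4 J1=2 J2=0
add link → L=5 J1=2 J2=0
add link → L=6 J1=2 J2=0
PS@0,5 dof=2 J2 → L=6 J1=2 J2=1
add link → L=7 J1=2 J2=1
R@2,6 dof=1 J1 → L=7 J1=3 J2=1
P@2,3 dof=1 J1 → L=7 J1=4 J2=1
add link → L=8 J1=4 J2=1
R@7,5 dof=1 J1 → L=8 J1=5 J2=1
add link → L=9 J1=5 J2=1
add link → L=10 J1=5 J2=1
PS@4,1 dof=2 J2 → L=10 J1=5 J2=2
R@0,8 dof=1 J1 → L=10 J1=6 J2=2
P@9,6 dof=1 J1 → L=10 J1=7 J2=2
P@8,9 dof=1 J1 → L=10 J1=8 J2=2
M=3(L−1)−2J1−J2=3·9−2·8−2=9

M = 9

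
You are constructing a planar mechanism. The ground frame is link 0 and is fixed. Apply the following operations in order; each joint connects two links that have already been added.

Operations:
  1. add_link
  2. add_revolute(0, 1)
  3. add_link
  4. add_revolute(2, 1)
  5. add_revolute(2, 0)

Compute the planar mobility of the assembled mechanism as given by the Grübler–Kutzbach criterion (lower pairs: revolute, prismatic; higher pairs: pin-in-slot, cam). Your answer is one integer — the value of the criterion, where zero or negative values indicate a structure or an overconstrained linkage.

M = 0

(L,J1,J2)=(1,0,0); link0 fixed
link1: (2,0,0)
R 0-1 [J1]: (2,1,0)
link2: (3,1,0)
R 2-1 [J1]: (3,2,0)
R 2-0 [J1]: (3,3,0)
Grübler: 3·2 − 2·3 − 0 = 0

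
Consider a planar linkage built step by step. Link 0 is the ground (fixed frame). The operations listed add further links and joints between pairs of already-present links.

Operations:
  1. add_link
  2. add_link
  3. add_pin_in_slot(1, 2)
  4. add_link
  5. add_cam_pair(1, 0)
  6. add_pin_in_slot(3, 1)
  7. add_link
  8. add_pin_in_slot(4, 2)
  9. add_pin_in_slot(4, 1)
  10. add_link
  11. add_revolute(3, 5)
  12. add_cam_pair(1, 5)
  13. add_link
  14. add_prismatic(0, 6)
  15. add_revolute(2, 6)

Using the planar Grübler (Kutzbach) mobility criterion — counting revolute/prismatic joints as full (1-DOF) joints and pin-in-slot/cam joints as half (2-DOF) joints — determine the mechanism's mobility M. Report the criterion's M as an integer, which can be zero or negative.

M = 6

[1;0;0] (link 0 is ground)
L+ [2;0;0]
L+ [3;0;0]
PS(1,2)∈J2 [3;0;1]
L+ [4;0;1]
C(1,0)∈J2 [4;0;2]
PS(3,1)∈J2 [4;0;3]
L+ [5;0;3]
PS(4,2)∈J2 [5;0;4]
PS(4,1)∈J2 [5;0;5]
L+ [6;0;5]
R(3,5)∈J1 [6;1;5]
C(1,5)∈J2 [6;1;6]
L+ [7;1;6]
P(0,6)∈J1 [7;2;6]
R(2,6)∈J1 [7;3;6]
mobility = 18 − 6 − 6 = 6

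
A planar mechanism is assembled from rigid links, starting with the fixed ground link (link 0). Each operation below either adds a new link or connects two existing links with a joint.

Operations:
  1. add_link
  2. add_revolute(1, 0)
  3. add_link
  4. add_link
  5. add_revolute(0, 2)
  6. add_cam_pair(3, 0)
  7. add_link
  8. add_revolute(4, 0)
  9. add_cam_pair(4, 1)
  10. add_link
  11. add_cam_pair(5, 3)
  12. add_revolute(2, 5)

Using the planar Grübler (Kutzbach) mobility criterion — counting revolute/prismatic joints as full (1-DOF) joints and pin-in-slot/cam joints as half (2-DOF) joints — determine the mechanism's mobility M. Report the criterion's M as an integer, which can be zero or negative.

ground; <1,0,0>
#1 <2,0,0>
R:1↔0 J1 <2,1,0>
#2 <3,1,0>
#3 <4,1,0>
R:0↔2 J1 <4,2,0>
C:3↔0 J2 <4,2,1>
#4 <5,2,1>
R:4↔0 J1 <5,3,1>
C:4↔1 J2 <5,3,2>
#5 <6,3,2>
C:5↔3 J2 <6,3,3>
R:2↔5 J1 <6,4,3>
3×5 − 2×4 − 1×3 = 4

M = 4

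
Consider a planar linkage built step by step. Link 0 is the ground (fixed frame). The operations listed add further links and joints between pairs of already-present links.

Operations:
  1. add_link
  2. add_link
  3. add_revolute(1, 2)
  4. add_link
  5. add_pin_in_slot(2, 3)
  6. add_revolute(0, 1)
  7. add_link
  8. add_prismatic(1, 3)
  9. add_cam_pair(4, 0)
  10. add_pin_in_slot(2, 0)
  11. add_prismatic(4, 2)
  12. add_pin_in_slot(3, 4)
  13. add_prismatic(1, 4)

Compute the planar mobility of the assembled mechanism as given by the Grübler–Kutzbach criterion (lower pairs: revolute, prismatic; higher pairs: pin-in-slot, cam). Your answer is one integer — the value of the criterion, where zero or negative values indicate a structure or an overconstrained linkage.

[1;0;0] (link 0 is ground)
L+ [2;0;0]
L+ [3;0;0]
R(1,2)∈J1 [3;1;0]
L+ [4;1;0]
PS(2,3)∈J2 [4;1;1]
R(0,1)∈J1 [4;2;1]
L+ [5;2;1]
P(1,3)∈J1 [5;3;1]
C(4,0)∈J2 [5;3;2]
PS(2,0)∈J2 [5;3;3]
P(4,2)∈J1 [5;4;3]
PS(3,4)∈J2 [5;4;4]
P(1,4)∈J1 [5;5;4]
mobility = 12 − 10 − 4 = -2

M = -2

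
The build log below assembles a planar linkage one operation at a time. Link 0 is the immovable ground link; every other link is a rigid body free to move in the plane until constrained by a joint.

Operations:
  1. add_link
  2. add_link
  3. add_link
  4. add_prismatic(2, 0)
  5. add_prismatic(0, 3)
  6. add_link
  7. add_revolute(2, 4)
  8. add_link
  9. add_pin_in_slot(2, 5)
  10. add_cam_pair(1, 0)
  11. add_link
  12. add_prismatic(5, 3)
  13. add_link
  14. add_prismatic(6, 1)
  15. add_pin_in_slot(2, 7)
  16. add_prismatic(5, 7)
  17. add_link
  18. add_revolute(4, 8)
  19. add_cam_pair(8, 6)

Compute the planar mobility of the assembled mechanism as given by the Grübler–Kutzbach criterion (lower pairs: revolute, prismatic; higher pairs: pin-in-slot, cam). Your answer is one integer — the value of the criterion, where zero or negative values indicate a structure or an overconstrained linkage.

M = 6

[1;0;0] (link 0 is ground)
L+ [2;0;0]
L+ [3;0;0]
L+ [4;0;0]
P(2,0)∈J1 [4;1;0]
P(0,3)∈J1 [4;2;0]
L+ [5;2;0]
R(2,4)∈J1 [5;3;0]
L+ [6;3;0]
PS(2,5)∈J2 [6;3;1]
C(1,0)∈J2 [6;3;2]
L+ [7;3;2]
P(5,3)∈J1 [7;4;2]
L+ [8;4;2]
P(6,1)∈J1 [8;5;2]
PS(2,7)∈J2 [8;5;3]
P(5,7)∈J1 [8;6;3]
L+ [9;6;3]
R(4,8)∈J1 [9;7;3]
C(8,6)∈J2 [9;7;4]
mobility = 24 − 14 − 4 = 6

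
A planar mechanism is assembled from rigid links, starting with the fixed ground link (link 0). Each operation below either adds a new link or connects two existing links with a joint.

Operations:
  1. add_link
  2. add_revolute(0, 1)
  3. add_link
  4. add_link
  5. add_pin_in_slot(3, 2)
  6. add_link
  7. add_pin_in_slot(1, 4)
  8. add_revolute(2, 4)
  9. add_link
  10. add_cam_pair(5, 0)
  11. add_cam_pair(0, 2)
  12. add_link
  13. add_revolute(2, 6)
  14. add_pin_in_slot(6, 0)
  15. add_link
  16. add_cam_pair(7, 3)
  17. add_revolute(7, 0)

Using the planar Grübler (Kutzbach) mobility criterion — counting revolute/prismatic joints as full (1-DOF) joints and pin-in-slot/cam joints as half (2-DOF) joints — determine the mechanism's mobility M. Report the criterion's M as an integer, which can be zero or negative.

ground; <1,0,0>
#1 <2,0,0>
R:0↔1 J1 <2,1,0>
#2 <3,1,0>
#3 <4,1,0>
PS:3↔2 J2 <4,1,1>
#4 <5,1,1>
PS:1↔4 J2 <5,1,2>
R:2↔4 J1 <5,2,2>
#5 <6,2,2>
C:5↔0 J2 <6,2,3>
C:0↔2 J2 <6,2,4>
#6 <7,2,4>
R:2↔6 J1 <7,3,4>
PS:6↔0 J2 <7,3,5>
#7 <8,3,5>
C:7↔3 J2 <8,3,6>
R:7↔0 J1 <8,4,6>
3×7 − 2×4 − 1×6 = 7

M = 7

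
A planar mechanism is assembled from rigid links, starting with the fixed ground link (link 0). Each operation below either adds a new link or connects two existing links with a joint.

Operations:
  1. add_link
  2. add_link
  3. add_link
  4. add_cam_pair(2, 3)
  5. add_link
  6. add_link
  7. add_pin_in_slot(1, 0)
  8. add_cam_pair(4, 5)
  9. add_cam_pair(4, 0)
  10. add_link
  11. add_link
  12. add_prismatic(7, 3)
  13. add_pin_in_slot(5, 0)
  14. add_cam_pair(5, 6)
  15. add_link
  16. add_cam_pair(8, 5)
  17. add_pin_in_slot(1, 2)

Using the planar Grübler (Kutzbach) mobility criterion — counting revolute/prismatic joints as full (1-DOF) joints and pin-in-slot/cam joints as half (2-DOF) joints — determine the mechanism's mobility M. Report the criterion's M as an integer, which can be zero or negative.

M = 14

(L,J1,J2)=(1,0,0); link0 fixed
link1: (2,0,0)
link2: (3,0,0)
link3: (4,0,0)
C 2-3 [J2]: (4,0,1)
link4: (5,0,1)
link5: (6,0,1)
PS 1-0 [J2]: (6,0,2)
C 4-5 [J2]: (6,0,3)
C 4-0 [J2]: (6,0,4)
link6: (7,0,4)
link7: (8,0,4)
P 7-3 [J1]: (8,1,4)
PS 5-0 [J2]: (8,1,5)
C 5-6 [J2]: (8,1,6)
link8: (9,1,6)
C 8-5 [J2]: (9,1,7)
PS 1-2 [J2]: (9,1,8)
Grübler: 3·8 − 2·1 − 8 = 14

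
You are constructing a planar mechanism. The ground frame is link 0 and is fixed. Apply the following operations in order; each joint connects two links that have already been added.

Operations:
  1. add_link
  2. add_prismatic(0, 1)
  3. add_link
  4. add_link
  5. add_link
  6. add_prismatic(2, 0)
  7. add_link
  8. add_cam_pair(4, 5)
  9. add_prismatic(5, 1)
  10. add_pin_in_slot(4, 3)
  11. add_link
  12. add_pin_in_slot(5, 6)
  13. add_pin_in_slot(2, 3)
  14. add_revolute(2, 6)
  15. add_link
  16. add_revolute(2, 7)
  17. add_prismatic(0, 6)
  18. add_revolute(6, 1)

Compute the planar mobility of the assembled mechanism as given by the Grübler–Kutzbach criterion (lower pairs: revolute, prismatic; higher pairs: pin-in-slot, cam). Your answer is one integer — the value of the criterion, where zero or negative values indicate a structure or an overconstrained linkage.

link 0 = ground. State L|J1|J2 = 1|0|0
+link1  2|0|0
P(0,1) f=1→J1  2|1|0
+link2  3|1|0
+link3  4|1|0
+link4  5|1|0
P(2,0) f=1→J1  5|2|0
+link5  6|2|0
C(4,5) f=2→J2  6|2|1
P(5,1) f=1→J1  6|3|1
PS(4,3) f=2→J2  6|3|2
+link6  7|3|2
PS(5,6) f=2→J2  7|3|3
PS(2,3) f=2→J2  7|3|4
R(2,6) f=1→J1  7|4|4
+link7  8|4|4
R(2,7) f=1→J1  8|5|4
P(0,6) f=1→J1  8|6|4
R(6,1) f=1→J1  8|7|4
M = 3(8−1)−2·7−4 = 21−14−4 = 3

M = 3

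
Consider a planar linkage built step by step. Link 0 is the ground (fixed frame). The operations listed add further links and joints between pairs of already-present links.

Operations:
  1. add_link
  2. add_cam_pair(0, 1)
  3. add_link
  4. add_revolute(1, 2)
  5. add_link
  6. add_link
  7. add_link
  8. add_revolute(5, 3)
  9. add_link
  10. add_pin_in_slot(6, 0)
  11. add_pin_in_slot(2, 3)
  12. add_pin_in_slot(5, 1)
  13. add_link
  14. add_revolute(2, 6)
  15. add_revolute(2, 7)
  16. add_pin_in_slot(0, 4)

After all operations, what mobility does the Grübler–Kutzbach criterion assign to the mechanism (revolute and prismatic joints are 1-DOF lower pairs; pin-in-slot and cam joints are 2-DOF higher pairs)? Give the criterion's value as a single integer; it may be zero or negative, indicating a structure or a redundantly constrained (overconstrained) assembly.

M = 8

L=1 J1=0 J2=0
add link → L=2 J1=0 J2=0
C@0,1 dof=2 J2 → L=2 J1=0 J2=1
add link → L=3 J1=0 J2=1
R@1,2 dof=1 J1 → L=3 J1=1 J2=1
add link → L=4 J1=1 J2=1
add link → L=5 J1=1 J2=1
add link → L=6 J1=1 J2=1
R@5,3 dof=1 J1 → L=6 J1=2 J2=1
add link → L=7 J1=2 J2=1
PS@6,0 dof=2 J2 → L=7 J1=2 J2=2
PS@2,3 dof=2 J2 → L=7 J1=2 J2=3
PS@5,1 dof=2 J2 → L=7 J1=2 J2=4
add link → L=8 J1=2 J2=4
R@2,6 dof=1 J1 → L=8 J1=3 J2=4
R@2,7 dof=1 J1 → L=8 J1=4 J2=4
PS@0,4 dof=2 J2 → L=8 J1=4 J2=5
M=3(L−1)−2J1−J2=3·7−2·4−5=8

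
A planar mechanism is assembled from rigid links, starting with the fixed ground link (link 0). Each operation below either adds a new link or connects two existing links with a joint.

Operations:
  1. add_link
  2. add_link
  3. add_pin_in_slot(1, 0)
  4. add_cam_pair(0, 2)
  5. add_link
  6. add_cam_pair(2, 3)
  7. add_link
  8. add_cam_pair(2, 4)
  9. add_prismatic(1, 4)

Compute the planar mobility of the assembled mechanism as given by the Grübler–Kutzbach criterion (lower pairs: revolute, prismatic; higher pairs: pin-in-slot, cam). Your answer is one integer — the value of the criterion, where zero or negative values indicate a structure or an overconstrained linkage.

ground; <1,0,0>
#1 <2,0,0>
#2 <3,0,0>
PS:1↔0 J2 <3,0,1>
C:0↔2 J2 <3,0,2>
#3 <4,0,2>
C:2↔3 J2 <4,0,3>
#4 <5,0,3>
C:2↔4 J2 <5,0,4>
P:1↔4 J1 <5,1,4>
3×4 − 2×1 − 1×4 = 6

M = 6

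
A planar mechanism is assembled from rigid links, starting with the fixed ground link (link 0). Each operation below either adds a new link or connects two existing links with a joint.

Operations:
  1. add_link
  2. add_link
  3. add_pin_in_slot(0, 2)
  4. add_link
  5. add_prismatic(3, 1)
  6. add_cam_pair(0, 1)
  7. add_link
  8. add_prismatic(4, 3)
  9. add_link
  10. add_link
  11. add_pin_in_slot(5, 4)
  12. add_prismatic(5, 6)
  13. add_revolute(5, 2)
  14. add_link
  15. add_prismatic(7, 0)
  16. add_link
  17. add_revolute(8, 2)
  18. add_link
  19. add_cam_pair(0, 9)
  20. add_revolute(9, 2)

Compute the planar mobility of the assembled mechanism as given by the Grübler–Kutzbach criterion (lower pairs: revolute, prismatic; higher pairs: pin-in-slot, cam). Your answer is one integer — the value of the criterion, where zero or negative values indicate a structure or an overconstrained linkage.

M = 9

[1;0;0] (link 0 is ground)
L+ [2;0;0]
L+ [3;0;0]
PS(0,2)∈J2 [3;0;1]
L+ [4;0;1]
P(3,1)∈J1 [4;1;1]
C(0,1)∈J2 [4;1;2]
L+ [5;1;2]
P(4,3)∈J1 [5;2;2]
L+ [6;2;2]
L+ [7;2;2]
PS(5,4)∈J2 [7;2;3]
P(5,6)∈J1 [7;3;3]
R(5,2)∈J1 [7;4;3]
L+ [8;4;3]
P(7,0)∈J1 [8;5;3]
L+ [9;5;3]
R(8,2)∈J1 [9;6;3]
L+ [10;6;3]
C(0,9)∈J2 [10;6;4]
R(9,2)∈J1 [10;7;4]
mobility = 27 − 14 − 4 = 9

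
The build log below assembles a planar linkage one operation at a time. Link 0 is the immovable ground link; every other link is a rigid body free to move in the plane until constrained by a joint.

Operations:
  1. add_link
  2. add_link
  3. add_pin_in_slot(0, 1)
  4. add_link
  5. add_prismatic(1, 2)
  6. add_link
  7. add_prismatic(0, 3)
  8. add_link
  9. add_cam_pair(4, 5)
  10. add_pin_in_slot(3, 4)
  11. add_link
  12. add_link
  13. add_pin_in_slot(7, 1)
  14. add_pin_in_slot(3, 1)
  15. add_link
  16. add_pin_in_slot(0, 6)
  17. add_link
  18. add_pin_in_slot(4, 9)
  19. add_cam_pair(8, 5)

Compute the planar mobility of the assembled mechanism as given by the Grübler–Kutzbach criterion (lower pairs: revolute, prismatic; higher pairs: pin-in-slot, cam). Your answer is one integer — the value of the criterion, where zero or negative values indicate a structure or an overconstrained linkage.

M = 15

(L,J1,J2)=(1,0,0); link0 fixed
link1: (2,0,0)
link2: (3,0,0)
PS 0-1 [J2]: (3,0,1)
link3: (4,0,1)
P 1-2 [J1]: (4,1,1)
link4: (5,1,1)
P 0-3 [J1]: (5,2,1)
link5: (6,2,1)
C 4-5 [J2]: (6,2,2)
PS 3-4 [J2]: (6,2,3)
link6: (7,2,3)
link7: (8,2,3)
PS 7-1 [J2]: (8,2,4)
PS 3-1 [J2]: (8,2,5)
link8: (9,2,5)
PS 0-6 [J2]: (9,2,6)
link9: (10,2,6)
PS 4-9 [J2]: (10,2,7)
C 8-5 [J2]: (10,2,8)
Grübler: 3·9 − 2·2 − 8 = 15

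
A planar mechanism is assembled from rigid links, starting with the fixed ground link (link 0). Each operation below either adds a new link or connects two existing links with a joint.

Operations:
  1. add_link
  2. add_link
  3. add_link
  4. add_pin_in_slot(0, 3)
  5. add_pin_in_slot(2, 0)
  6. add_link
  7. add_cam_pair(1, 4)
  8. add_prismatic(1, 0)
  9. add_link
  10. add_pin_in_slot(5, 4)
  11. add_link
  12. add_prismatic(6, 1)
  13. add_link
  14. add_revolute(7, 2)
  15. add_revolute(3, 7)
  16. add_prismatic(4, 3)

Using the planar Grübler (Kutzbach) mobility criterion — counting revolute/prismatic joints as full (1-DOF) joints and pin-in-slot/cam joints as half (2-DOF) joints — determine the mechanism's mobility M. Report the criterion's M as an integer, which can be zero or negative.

link 0 = ground. State L|J1|J2 = 1|0|0
+link1  2|0|0
+link2  3|0|0
+link3  4|0|0
PS(0,3) f=2→J2  4|0|1
PS(2,0) f=2→J2  4|0|2
+link4  5|0|2
C(1,4) f=2→J2  5|0|3
P(1,0) f=1→J1  5|1|3
+link5  6|1|3
PS(5,4) f=2→J2  6|1|4
+link6  7|1|4
P(6,1) f=1→J1  7|2|4
+link7  8|2|4
R(7,2) f=1→J1  8|3|4
R(3,7) f=1→J1  8|4|4
P(4,3) f=1→J1  8|5|4
M = 3(8−1)−2·5−4 = 21−10−4 = 7

M = 7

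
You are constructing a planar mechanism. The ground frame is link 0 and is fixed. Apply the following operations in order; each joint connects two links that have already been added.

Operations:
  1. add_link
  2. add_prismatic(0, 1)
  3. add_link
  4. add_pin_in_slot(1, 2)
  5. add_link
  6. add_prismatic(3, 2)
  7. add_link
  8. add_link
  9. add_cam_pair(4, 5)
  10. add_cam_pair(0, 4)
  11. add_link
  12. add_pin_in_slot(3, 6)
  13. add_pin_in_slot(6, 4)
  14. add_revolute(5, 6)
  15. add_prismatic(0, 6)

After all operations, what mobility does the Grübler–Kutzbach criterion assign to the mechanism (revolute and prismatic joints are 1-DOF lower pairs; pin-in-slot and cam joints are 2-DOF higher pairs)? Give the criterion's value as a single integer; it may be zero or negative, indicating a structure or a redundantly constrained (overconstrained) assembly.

M = 5

L=1 J1=0 J2=0
add link → L=2 J1=0 J2=0
P@0,1 dof=1 J1 → L=2 J1=1 J2=0
add link → L=3 J1=1 J2=0
PS@1,2 dof=2 J2 → L=3 J1=1 J2=1
add link → L=4 J1=1 J2=1
P@3,2 dof=1 J1 → L=4 J1=2 J2=1
add link → L=5 J1=2 J2=1
add link → L=6 J1=2 J2=1
C@4,5 dof=2 J2 → L=6 J1=2 J2=2
C@0,4 dof=2 J2 → L=6 J1=2 J2=3
add link → L=7 J1=2 J2=3
PS@3,6 dof=2 J2 → L=7 J1=2 J2=4
PS@6,4 dof=2 J2 → L=7 J1=2 J2=5
R@5,6 dof=1 J1 → L=7 J1=3 J2=5
P@0,6 dof=1 J1 → L=7 J1=4 J2=5
M=3(L−1)−2J1−J2=3·6−2·4−5=5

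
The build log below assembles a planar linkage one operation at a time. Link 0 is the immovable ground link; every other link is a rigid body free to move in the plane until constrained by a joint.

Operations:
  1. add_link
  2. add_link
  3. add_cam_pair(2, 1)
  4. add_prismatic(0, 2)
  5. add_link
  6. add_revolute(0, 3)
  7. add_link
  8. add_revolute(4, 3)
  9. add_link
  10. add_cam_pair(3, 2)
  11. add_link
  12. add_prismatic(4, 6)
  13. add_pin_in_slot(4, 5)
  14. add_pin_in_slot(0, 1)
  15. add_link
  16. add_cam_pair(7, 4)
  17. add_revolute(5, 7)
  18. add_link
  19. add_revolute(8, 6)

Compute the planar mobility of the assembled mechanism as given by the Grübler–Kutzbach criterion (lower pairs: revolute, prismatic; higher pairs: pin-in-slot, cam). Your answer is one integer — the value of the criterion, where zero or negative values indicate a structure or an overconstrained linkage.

(L,J1,J2)=(1,0,0); link0 fixed
link1: (2,0,0)
link2: (3,0,0)
C 2-1 [J2]: (3,0,1)
P 0-2 [J1]: (3,1,1)
link3: (4,1,1)
R 0-3 [J1]: (4,2,1)
link4: (5,2,1)
R 4-3 [J1]: (5,3,1)
link5: (6,3,1)
C 3-2 [J2]: (6,3,2)
link6: (7,3,2)
P 4-6 [J1]: (7,4,2)
PS 4-5 [J2]: (7,4,3)
PS 0-1 [J2]: (7,4,4)
link7: (8,4,4)
C 7-4 [J2]: (8,4,5)
R 5-7 [J1]: (8,5,5)
link8: (9,5,5)
R 8-6 [J1]: (9,6,5)
Grübler: 3·8 − 2·6 − 5 = 7

M = 7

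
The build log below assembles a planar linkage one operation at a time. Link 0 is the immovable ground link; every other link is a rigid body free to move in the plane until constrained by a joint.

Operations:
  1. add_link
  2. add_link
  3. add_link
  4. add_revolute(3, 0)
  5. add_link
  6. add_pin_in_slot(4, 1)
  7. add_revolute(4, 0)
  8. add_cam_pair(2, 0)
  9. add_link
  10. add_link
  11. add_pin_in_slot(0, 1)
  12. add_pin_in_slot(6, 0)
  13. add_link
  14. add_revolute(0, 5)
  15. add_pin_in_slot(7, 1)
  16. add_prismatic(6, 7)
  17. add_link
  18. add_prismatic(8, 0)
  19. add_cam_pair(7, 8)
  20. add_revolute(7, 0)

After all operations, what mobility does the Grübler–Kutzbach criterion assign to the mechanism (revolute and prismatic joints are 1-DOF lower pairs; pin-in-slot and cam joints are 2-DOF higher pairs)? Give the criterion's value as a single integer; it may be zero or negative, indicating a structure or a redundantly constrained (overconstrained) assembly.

M = 6

(L,J1,J2)=(1,0,0); link0 fixed
link1: (2,0,0)
link2: (3,0,0)
link3: (4,0,0)
R 3-0 [J1]: (4,1,0)
link4: (5,1,0)
PS 4-1 [J2]: (5,1,1)
R 4-0 [J1]: (5,2,1)
C 2-0 [J2]: (5,2,2)
link5: (6,2,2)
link6: (7,2,2)
PS 0-1 [J2]: (7,2,3)
PS 6-0 [J2]: (7,2,4)
link7: (8,2,4)
R 0-5 [J1]: (8,3,4)
PS 7-1 [J2]: (8,3,5)
P 6-7 [J1]: (8,4,5)
link8: (9,4,5)
P 8-0 [J1]: (9,5,5)
C 7-8 [J2]: (9,5,6)
R 7-0 [J1]: (9,6,6)
Grübler: 3·8 − 2·6 − 6 = 6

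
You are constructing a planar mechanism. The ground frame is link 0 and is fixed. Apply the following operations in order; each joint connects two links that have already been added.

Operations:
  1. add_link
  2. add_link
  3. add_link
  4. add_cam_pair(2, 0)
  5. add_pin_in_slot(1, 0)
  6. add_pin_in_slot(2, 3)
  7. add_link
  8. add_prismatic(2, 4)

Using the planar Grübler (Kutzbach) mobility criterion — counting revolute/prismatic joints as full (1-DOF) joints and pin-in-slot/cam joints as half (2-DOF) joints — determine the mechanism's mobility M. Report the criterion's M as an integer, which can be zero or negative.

M = 7

link 0 = ground. State L|J1|J2 = 1|0|0
+link1  2|0|0
+link2  3|0|0
+link3  4|0|0
C(2,0) f=2→J2  4|0|1
PS(1,0) f=2→J2  4|0|2
PS(2,3) f=2→J2  4|0|3
+link4  5|0|3
P(2,4) f=1→J1  5|1|3
M = 3(5−1)−2·1−3 = 12−2−3 = 7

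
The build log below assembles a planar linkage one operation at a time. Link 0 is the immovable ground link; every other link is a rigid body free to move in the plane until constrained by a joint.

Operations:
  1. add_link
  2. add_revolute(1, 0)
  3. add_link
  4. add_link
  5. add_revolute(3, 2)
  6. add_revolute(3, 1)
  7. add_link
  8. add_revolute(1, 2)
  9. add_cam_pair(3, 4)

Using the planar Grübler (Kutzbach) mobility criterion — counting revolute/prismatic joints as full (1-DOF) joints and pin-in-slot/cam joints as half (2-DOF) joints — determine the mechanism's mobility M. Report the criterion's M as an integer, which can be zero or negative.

ground; <1,0,0>
#1 <2,0,0>
R:1↔0 J1 <2,1,0>
#2 <3,1,0>
#3 <4,1,0>
R:3↔2 J1 <4,2,0>
R:3↔1 J1 <4,3,0>
#4 <5,3,0>
R:1↔2 J1 <5,4,0>
C:3↔4 J2 <5,4,1>
3×4 − 2×4 − 1×1 = 3

M = 3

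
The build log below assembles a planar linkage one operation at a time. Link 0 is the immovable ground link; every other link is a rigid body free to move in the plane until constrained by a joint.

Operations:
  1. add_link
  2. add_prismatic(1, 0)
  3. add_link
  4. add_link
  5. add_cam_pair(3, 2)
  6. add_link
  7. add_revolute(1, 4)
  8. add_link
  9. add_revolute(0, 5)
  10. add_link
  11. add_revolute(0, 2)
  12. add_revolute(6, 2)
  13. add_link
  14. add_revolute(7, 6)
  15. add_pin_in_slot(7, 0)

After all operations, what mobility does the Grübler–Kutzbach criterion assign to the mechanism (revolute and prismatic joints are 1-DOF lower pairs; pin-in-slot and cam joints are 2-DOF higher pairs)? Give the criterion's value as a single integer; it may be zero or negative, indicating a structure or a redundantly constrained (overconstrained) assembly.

ground; <1,0,0>
#1 <2,0,0>
P:1↔0 J1 <2,1,0>
#2 <3,1,0>
#3 <4,1,0>
C:3↔2 J2 <4,1,1>
#4 <5,1,1>
R:1↔4 J1 <5,2,1>
#5 <6,2,1>
R:0↔5 J1 <6,3,1>
#6 <7,3,1>
R:0↔2 J1 <7,4,1>
R:6↔2 J1 <7,5,1>
#7 <8,5,1>
R:7↔6 J1 <8,6,1>
PS:7↔0 J2 <8,6,2>
3×7 − 2×6 − 1×2 = 7

M = 7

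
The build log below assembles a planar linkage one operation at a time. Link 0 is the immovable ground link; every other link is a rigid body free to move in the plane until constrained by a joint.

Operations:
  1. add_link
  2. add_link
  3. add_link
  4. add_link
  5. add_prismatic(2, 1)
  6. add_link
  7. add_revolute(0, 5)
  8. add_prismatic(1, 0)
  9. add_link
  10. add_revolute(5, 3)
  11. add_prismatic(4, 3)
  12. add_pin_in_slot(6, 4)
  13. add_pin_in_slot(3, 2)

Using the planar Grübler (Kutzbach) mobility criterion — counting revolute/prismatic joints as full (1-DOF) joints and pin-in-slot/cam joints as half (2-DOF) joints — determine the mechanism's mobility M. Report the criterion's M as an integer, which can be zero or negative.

(L,J1,J2)=(1,0,0); link0 fixed
link1: (2,0,0)
link2: (3,0,0)
link3: (4,0,0)
link4: (5,0,0)
P 2-1 [J1]: (5,1,0)
link5: (6,1,0)
R 0-5 [J1]: (6,2,0)
P 1-0 [J1]: (6,3,0)
link6: (7,3,0)
R 5-3 [J1]: (7,4,0)
P 4-3 [J1]: (7,5,0)
PS 6-4 [J2]: (7,5,1)
PS 3-2 [J2]: (7,5,2)
Grübler: 3·6 − 2·5 − 2 = 6

M = 6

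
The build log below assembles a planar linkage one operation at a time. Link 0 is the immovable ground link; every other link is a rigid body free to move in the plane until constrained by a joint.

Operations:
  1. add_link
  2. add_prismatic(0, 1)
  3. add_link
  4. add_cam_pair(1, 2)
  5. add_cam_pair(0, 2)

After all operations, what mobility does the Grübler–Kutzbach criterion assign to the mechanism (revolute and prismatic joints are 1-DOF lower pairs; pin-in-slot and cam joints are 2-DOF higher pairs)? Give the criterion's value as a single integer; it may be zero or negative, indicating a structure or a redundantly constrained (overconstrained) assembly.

M = 2

ground; <1,0,0>
#1 <2,0,0>
P:0↔1 J1 <2,1,0>
#2 <3,1,0>
C:1↔2 J2 <3,1,1>
C:0↔2 J2 <3,1,2>
3×2 − 2×1 − 1×2 = 2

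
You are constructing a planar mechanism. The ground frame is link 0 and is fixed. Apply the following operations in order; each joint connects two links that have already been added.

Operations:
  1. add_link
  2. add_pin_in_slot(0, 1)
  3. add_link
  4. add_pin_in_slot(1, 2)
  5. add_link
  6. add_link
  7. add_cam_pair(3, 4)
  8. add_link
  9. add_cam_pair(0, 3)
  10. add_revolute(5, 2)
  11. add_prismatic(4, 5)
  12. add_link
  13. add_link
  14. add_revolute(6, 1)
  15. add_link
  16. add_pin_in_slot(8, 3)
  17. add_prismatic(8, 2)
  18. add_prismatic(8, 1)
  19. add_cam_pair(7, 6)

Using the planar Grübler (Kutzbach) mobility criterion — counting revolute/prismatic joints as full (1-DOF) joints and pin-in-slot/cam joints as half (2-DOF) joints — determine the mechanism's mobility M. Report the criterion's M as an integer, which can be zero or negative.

M = 8

L=1 J1=0 J2=0
add link → L=2 J1=0 J2=0
PS@0,1 dof=2 J2 → L=2 J1=0 J2=1
add link → L=3 J1=0 J2=1
PS@1,2 dof=2 J2 → L=3 J1=0 J2=2
add link → L=4 J1=0 J2=2
add link → L=5 J1=0 J2=2
C@3,4 dof=2 J2 → L=5 J1=0 J2=3
add link → L=6 J1=0 J2=3
C@0,3 dof=2 J2 → L=6 J1=0 J2=4
R@5,2 dof=1 J1 → L=6 J1=1 J2=4
P@4,5 dof=1 J1 → L=6 J1=2 J2=4
add link → L=7 J1=2 J2=4
add link → L=8 J1=2 J2=4
R@6,1 dof=1 J1 → L=8 J1=3 J2=4
add link → L=9 J1=3 J2=4
PS@8,3 dof=2 J2 → L=9 J1=3 J2=5
P@8,2 dof=1 J1 → L=9 J1=4 J2=5
P@8,1 dof=1 J1 → L=9 J1=5 J2=5
C@7,6 dof=2 J2 → L=9 J1=5 J2=6
M=3(L−1)−2J1−J2=3·8−2·5−6=8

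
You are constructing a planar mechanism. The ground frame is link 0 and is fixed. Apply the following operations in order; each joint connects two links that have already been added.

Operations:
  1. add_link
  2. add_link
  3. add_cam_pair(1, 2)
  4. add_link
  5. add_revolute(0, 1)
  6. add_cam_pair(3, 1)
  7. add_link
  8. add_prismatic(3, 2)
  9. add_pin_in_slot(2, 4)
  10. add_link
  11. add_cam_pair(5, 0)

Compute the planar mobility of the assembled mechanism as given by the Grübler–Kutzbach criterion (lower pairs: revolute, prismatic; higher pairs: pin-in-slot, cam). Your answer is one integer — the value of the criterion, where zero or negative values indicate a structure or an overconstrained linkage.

[1;0;0] (link 0 is ground)
L+ [2;0;0]
L+ [3;0;0]
C(1,2)∈J2 [3;0;1]
L+ [4;0;1]
R(0,1)∈J1 [4;1;1]
C(3,1)∈J2 [4;1;2]
L+ [5;1;2]
P(3,2)∈J1 [5;2;2]
PS(2,4)∈J2 [5;2;3]
L+ [6;2;3]
C(5,0)∈J2 [6;2;4]
mobility = 15 − 4 − 4 = 7

M = 7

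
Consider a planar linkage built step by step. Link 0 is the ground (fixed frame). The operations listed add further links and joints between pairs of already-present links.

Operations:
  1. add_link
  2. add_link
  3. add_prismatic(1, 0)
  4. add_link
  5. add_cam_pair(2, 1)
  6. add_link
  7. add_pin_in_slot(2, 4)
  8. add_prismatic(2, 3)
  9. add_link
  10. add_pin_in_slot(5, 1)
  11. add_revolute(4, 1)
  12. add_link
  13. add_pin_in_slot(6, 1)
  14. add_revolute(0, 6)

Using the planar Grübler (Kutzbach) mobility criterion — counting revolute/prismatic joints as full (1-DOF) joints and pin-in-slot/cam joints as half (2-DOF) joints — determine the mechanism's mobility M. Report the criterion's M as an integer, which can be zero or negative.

link 0 = ground. State L|J1|J2 = 1|0|0
+link1  2|0|0
+link2  3|0|0
P(1,0) f=1→J1  3|1|0
+link3  4|1|0
C(2,1) f=2→J2  4|1|1
+link4  5|1|1
PS(2,4) f=2→J2  5|1|2
P(2,3) f=1→J1  5|2|2
+link5  6|2|2
PS(5,1) f=2→J2  6|2|3
R(4,1) f=1→J1  6|3|3
+link6  7|3|3
PS(6,1) f=2→J2  7|3|4
R(0,6) f=1→J1  7|4|4
M = 3(7−1)−2·4−4 = 18−8−4 = 6

M = 6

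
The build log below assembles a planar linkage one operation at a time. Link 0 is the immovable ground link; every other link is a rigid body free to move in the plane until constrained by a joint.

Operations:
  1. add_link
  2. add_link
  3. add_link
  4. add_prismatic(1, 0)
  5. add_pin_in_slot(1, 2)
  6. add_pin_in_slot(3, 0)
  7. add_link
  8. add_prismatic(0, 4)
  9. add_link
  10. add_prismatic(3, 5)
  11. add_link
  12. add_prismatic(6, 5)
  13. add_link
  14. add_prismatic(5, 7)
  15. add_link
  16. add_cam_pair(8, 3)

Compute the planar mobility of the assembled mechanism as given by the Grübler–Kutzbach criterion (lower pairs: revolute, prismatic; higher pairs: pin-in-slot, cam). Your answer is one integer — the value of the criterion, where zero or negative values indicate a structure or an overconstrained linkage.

M = 11

[1;0;0] (link 0 is ground)
L+ [2;0;0]
L+ [3;0;0]
L+ [4;0;0]
P(1,0)∈J1 [4;1;0]
PS(1,2)∈J2 [4;1;1]
PS(3,0)∈J2 [4;1;2]
L+ [5;1;2]
P(0,4)∈J1 [5;2;2]
L+ [6;2;2]
P(3,5)∈J1 [6;3;2]
L+ [7;3;2]
P(6,5)∈J1 [7;4;2]
L+ [8;4;2]
P(5,7)∈J1 [8;5;2]
L+ [9;5;2]
C(8,3)∈J2 [9;5;3]
mobility = 24 − 10 − 3 = 11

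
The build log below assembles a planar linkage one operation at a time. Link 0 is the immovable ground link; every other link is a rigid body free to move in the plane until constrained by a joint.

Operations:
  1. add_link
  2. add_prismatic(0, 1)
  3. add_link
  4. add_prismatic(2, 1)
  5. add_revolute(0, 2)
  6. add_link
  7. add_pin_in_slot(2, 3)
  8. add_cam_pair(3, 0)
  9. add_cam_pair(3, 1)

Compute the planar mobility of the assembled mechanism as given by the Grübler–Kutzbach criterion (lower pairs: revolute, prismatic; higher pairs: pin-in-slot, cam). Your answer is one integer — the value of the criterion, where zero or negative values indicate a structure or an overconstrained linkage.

link 0 = ground. State L|J1|J2 = 1|0|0
+link1  2|0|0
P(0,1) f=1→J1  2|1|0
+link2  3|1|0
P(2,1) f=1→J1  3|2|0
R(0,2) f=1→J1  3|3|0
+link3  4|3|0
PS(2,3) f=2→J2  4|3|1
C(3,0) f=2→J2  4|3|2
C(3,1) f=2→J2  4|3|3
M = 3(4−1)−2·3−3 = 9−6−3 = 0

M = 0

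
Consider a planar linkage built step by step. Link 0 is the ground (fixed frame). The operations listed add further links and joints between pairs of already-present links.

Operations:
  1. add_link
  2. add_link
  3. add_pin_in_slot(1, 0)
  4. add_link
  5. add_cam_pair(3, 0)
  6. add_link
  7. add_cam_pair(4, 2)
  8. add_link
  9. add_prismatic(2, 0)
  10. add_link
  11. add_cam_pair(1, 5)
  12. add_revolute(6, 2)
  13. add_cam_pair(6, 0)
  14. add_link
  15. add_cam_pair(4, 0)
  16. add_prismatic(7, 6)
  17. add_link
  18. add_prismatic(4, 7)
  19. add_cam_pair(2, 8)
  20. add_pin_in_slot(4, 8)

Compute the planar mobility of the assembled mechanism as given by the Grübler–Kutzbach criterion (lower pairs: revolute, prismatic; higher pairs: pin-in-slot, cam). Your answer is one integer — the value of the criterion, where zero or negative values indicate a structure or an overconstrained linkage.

L=1 J1=0 J2=0
add link → L=2 J1=0 J2=0
add link → L=3 J1=0 J2=0
PS@1,0 dof=2 J2 → L=3 J1=0 J2=1
add link → L=4 J1=0 J2=1
C@3,0 dof=2 J2 → L=4 J1=0 J2=2
add link → L=5 J1=0 J2=2
C@4,2 dof=2 J2 → L=5 J1=0 J2=3
add link → L=6 J1=0 J2=3
P@2,0 dof=1 J1 → L=6 J1=1 J2=3
add link → L=7 J1=1 J2=3
C@1,5 dof=2 J2 → L=7 J1=1 J2=4
R@6,2 dof=1 J1 → L=7 J1=2 J2=4
C@6,0 dof=2 J2 → L=7 J1=2 J2=5
add link → L=8 J1=2 J2=5
C@4,0 dof=2 J2 → L=8 J1=2 J2=6
P@7,6 dof=1 J1 → L=8 J1=3 J2=6
add link → L=9 J1=3 J2=6
P@4,7 dof=1 J1 → L=9 J1=4 J2=6
C@2,8 dof=2 J2 → L=9 J1=4 J2=7
PS@4,8 dof=2 J2 → L=9 J1=4 J2=8
M=3(L−1)−2J1−J2=3·8−2·4−8=8

M = 8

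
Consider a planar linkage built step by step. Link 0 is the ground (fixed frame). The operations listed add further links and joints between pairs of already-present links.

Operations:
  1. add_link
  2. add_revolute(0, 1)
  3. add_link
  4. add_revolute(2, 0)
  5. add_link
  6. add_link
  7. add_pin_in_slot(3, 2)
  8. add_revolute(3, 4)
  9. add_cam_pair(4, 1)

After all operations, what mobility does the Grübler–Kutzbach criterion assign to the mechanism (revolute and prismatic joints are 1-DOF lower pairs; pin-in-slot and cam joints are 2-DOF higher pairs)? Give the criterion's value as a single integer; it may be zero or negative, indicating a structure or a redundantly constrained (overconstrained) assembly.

L=1 J1=0 J2=0
add link → L=2 J1=0 J2=0
R@0,1 dof=1 J1 → L=2 J1=1 J2=0
add link → L=3 J1=1 J2=0
R@2,0 dof=1 J1 → L=3 J1=2 J2=0
add link → L=4 J1=2 J2=0
add link → L=5 J1=2 J2=0
PS@3,2 dof=2 J2 → L=5 J1=2 J2=1
R@3,4 dof=1 J1 → L=5 J1=3 J2=1
C@4,1 dof=2 J2 → L=5 J1=3 J2=2
M=3(L−1)−2J1−J2=3·4−2·3−2=4

M = 4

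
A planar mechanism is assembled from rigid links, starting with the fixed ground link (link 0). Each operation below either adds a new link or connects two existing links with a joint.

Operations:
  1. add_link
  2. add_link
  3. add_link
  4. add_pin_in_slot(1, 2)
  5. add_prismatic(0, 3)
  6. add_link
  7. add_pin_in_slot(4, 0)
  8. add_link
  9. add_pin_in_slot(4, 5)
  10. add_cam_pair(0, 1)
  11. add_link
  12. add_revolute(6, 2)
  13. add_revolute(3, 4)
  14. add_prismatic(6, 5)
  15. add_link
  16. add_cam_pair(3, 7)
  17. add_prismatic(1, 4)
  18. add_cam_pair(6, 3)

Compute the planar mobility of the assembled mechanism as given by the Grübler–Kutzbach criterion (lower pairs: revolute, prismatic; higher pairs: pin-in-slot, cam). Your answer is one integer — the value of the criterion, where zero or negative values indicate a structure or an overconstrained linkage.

M = 5

link 0 = ground. State L|J1|J2 = 1|0|0
+link1  2|0|0
+link2  3|0|0
+link3  4|0|0
PS(1,2) f=2→J2  4|0|1
P(0,3) f=1→J1  4|1|1
+link4  5|1|1
PS(4,0) f=2→J2  5|1|2
+link5  6|1|2
PS(4,5) f=2→J2  6|1|3
C(0,1) f=2→J2  6|1|4
+link6  7|1|4
R(6,2) f=1→J1  7|2|4
R(3,4) f=1→J1  7|3|4
P(6,5) f=1→J1  7|4|4
+link7  8|4|4
C(3,7) f=2→J2  8|4|5
P(1,4) f=1→J1  8|5|5
C(6,3) f=2→J2  8|5|6
M = 3(8−1)−2·5−6 = 21−10−6 = 5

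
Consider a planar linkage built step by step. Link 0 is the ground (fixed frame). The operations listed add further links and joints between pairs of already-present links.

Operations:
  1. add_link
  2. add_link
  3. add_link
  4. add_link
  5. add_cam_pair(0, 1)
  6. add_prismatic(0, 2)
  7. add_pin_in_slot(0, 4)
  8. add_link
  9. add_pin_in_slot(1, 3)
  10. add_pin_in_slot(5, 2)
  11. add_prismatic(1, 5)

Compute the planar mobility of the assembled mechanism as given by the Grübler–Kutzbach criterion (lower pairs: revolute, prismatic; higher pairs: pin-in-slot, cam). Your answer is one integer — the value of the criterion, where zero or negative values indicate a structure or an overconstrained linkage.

M = 7

[1;0;0] (link 0 is ground)
L+ [2;0;0]
L+ [3;0;0]
L+ [4;0;0]
L+ [5;0;0]
C(0,1)∈J2 [5;0;1]
P(0,2)∈J1 [5;1;1]
PS(0,4)∈J2 [5;1;2]
L+ [6;1;2]
PS(1,3)∈J2 [6;1;3]
PS(5,2)∈J2 [6;1;4]
P(1,5)∈J1 [6;2;4]
mobility = 15 − 4 − 4 = 7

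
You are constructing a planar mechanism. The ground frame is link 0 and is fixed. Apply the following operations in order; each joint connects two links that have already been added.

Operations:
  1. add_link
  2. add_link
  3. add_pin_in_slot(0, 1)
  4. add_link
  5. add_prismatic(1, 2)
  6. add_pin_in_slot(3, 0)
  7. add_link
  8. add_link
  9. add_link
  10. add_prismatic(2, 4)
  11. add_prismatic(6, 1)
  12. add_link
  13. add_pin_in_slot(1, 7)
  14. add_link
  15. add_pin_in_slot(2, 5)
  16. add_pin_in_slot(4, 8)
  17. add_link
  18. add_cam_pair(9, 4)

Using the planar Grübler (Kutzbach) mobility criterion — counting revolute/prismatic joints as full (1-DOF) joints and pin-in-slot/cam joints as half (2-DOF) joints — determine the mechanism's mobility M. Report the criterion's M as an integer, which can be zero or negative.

L=1 J1=0 J2=0
add link → L=2 J1=0 J2=0
add link → L=3 J1=0 J2=0
PS@0,1 dof=2 J2 → L=3 J1=0 J2=1
add link → L=4 J1=0 J2=1
P@1,2 dof=1 J1 → L=4 J1=1 J2=1
PS@3,0 dof=2 J2 → L=4 J1=1 J2=2
add link → L=5 J1=1 J2=2
add link → L=6 J1=1 J2=2
add link → L=7 J1=1 J2=2
P@2,4 dof=1 J1 → L=7 J1=2 J2=2
P@6,1 dof=1 J1 → L=7 J1=3 J2=2
add link → L=8 J1=3 J2=2
PS@1,7 dof=2 J2 → L=8 J1=3 J2=3
add link → L=9 J1=3 J2=3
PS@2,5 dof=2 J2 → L=9 J1=3 J2=4
PS@4,8 dof=2 J2 → L=9 J1=3 J2=5
add link → L=10 J1=3 J2=5
C@9,4 dof=2 J2 → L=10 J1=3 J2=6
M=3(L−1)−2J1−J2=3·9−2·3−6=15

M = 15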